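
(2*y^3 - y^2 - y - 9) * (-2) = -4*y^3 + 2*y^2 + 2*y + 18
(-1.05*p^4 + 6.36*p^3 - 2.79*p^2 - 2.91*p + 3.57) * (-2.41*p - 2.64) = 2.5305*p^5 - 12.5556*p^4 - 10.0665*p^3 + 14.3787*p^2 - 0.9213*p - 9.4248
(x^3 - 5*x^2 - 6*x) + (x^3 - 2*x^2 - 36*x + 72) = 2*x^3 - 7*x^2 - 42*x + 72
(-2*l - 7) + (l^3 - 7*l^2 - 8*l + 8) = l^3 - 7*l^2 - 10*l + 1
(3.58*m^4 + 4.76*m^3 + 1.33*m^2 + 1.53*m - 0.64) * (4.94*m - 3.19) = 17.6852*m^5 + 12.0942*m^4 - 8.6142*m^3 + 3.3155*m^2 - 8.0423*m + 2.0416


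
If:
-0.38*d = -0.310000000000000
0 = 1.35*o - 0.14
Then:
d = 0.82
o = 0.10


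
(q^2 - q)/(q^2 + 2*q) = (q - 1)/(q + 2)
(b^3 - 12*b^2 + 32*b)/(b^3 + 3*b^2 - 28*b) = (b - 8)/(b + 7)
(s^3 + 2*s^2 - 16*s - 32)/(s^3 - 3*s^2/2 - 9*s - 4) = 2*(s + 4)/(2*s + 1)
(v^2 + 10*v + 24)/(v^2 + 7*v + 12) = (v + 6)/(v + 3)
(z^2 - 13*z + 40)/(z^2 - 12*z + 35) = (z - 8)/(z - 7)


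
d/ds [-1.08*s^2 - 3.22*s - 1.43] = -2.16*s - 3.22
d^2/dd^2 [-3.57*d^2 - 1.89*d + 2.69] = -7.14000000000000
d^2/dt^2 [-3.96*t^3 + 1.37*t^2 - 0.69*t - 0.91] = 2.74 - 23.76*t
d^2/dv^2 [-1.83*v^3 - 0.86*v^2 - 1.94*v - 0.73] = -10.98*v - 1.72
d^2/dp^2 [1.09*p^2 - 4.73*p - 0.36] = 2.18000000000000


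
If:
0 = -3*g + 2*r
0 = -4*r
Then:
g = 0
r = 0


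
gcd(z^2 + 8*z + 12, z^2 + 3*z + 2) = z + 2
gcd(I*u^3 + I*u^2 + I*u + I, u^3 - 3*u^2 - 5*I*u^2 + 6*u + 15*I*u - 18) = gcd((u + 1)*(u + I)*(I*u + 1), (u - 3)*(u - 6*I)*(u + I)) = u + I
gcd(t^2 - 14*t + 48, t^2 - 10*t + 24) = t - 6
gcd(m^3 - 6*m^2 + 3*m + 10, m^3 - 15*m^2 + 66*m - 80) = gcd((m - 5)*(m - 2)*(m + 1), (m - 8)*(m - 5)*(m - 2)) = m^2 - 7*m + 10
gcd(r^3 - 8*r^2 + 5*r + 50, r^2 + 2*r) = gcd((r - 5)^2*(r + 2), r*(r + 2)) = r + 2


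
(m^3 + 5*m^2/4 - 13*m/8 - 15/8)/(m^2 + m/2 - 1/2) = (8*m^2 + 2*m - 15)/(4*(2*m - 1))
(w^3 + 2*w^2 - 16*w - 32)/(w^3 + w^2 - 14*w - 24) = (w + 4)/(w + 3)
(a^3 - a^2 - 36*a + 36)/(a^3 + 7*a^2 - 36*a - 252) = (a - 1)/(a + 7)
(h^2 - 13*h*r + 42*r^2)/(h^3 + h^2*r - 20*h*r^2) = (h^2 - 13*h*r + 42*r^2)/(h*(h^2 + h*r - 20*r^2))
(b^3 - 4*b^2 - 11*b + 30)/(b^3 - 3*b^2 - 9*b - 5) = (b^2 + b - 6)/(b^2 + 2*b + 1)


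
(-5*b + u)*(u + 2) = -5*b*u - 10*b + u^2 + 2*u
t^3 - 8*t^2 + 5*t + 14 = (t - 7)*(t - 2)*(t + 1)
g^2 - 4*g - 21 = (g - 7)*(g + 3)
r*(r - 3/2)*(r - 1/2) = r^3 - 2*r^2 + 3*r/4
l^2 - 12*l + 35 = (l - 7)*(l - 5)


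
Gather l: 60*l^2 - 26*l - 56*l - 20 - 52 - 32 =60*l^2 - 82*l - 104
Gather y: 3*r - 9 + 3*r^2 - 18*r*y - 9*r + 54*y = 3*r^2 - 6*r + y*(54 - 18*r) - 9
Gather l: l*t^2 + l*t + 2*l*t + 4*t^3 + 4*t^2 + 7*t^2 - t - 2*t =l*(t^2 + 3*t) + 4*t^3 + 11*t^2 - 3*t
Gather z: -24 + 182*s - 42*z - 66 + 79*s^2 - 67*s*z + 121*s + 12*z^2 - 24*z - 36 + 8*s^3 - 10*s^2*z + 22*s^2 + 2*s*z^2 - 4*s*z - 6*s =8*s^3 + 101*s^2 + 297*s + z^2*(2*s + 12) + z*(-10*s^2 - 71*s - 66) - 126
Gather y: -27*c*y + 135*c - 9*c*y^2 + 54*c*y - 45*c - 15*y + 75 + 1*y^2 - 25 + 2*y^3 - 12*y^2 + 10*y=90*c + 2*y^3 + y^2*(-9*c - 11) + y*(27*c - 5) + 50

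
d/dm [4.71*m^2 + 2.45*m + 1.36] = 9.42*m + 2.45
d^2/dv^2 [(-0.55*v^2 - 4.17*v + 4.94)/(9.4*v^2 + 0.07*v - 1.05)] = (5.6843418860808e-14*v^4 - 736.1986*v^3 + 2586.4194*v^2 - 227.44428*v + 95.738272)/(830.584*v^6 + 18.5556*v^5 - 278.19582*v^4 - 4.145057*v^3 + 31.075065*v^2 + 0.231525*v - 1.157625)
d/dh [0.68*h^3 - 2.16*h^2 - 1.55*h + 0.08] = 2.04*h^2 - 4.32*h - 1.55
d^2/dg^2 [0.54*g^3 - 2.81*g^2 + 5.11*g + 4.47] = 3.24*g - 5.62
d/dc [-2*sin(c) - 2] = -2*cos(c)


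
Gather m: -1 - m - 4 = -m - 5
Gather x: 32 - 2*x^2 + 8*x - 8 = -2*x^2 + 8*x + 24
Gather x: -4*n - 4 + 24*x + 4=-4*n + 24*x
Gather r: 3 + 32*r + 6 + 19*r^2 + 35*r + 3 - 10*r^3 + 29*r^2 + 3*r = -10*r^3 + 48*r^2 + 70*r + 12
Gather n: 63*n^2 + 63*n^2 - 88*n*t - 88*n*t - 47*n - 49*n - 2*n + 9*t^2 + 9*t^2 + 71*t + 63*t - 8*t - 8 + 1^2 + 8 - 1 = 126*n^2 + n*(-176*t - 98) + 18*t^2 + 126*t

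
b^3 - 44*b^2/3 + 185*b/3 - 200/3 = (b - 8)*(b - 5)*(b - 5/3)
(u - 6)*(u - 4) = u^2 - 10*u + 24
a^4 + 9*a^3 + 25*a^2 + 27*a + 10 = (a + 1)^2*(a + 2)*(a + 5)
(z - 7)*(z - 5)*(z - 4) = z^3 - 16*z^2 + 83*z - 140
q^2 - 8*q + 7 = (q - 7)*(q - 1)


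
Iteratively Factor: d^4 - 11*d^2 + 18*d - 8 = (d - 1)*(d^3 + d^2 - 10*d + 8) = (d - 1)^2*(d^2 + 2*d - 8) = (d - 1)^2*(d + 4)*(d - 2)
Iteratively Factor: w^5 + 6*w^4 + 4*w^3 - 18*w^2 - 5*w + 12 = (w + 3)*(w^4 + 3*w^3 - 5*w^2 - 3*w + 4) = (w + 3)*(w + 4)*(w^3 - w^2 - w + 1) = (w + 1)*(w + 3)*(w + 4)*(w^2 - 2*w + 1) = (w - 1)*(w + 1)*(w + 3)*(w + 4)*(w - 1)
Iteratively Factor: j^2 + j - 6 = (j - 2)*(j + 3)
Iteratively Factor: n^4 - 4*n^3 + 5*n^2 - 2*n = (n)*(n^3 - 4*n^2 + 5*n - 2) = n*(n - 2)*(n^2 - 2*n + 1) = n*(n - 2)*(n - 1)*(n - 1)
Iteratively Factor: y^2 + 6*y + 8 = (y + 2)*(y + 4)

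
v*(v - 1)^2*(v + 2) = v^4 - 3*v^2 + 2*v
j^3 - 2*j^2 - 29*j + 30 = (j - 6)*(j - 1)*(j + 5)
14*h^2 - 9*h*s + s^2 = (-7*h + s)*(-2*h + s)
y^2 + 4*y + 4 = (y + 2)^2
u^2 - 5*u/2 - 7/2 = (u - 7/2)*(u + 1)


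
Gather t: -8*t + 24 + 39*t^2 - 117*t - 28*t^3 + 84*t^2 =-28*t^3 + 123*t^2 - 125*t + 24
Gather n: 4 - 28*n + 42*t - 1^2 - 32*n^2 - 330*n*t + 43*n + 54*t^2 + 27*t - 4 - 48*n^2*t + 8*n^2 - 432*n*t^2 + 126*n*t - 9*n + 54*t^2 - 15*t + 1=n^2*(-48*t - 24) + n*(-432*t^2 - 204*t + 6) + 108*t^2 + 54*t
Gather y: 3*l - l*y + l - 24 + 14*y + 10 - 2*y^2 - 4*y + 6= 4*l - 2*y^2 + y*(10 - l) - 8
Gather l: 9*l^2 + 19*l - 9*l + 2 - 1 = 9*l^2 + 10*l + 1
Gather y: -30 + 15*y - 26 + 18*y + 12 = 33*y - 44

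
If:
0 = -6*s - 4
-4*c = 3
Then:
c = -3/4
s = -2/3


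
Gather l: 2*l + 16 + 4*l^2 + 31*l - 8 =4*l^2 + 33*l + 8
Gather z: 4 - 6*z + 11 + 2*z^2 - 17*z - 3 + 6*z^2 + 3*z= 8*z^2 - 20*z + 12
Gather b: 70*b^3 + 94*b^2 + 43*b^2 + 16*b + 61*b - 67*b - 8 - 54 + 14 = 70*b^3 + 137*b^2 + 10*b - 48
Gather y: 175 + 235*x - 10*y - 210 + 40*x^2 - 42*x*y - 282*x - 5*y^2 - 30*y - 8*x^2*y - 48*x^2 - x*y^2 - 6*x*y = -8*x^2 - 47*x + y^2*(-x - 5) + y*(-8*x^2 - 48*x - 40) - 35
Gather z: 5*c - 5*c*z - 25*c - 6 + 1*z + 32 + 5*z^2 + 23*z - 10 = -20*c + 5*z^2 + z*(24 - 5*c) + 16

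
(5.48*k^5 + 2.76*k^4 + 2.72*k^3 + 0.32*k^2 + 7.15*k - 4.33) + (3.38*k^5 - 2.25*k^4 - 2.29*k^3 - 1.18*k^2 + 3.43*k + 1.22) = 8.86*k^5 + 0.51*k^4 + 0.43*k^3 - 0.86*k^2 + 10.58*k - 3.11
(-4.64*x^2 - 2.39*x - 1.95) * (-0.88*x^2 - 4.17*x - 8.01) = 4.0832*x^4 + 21.452*x^3 + 48.8487*x^2 + 27.2754*x + 15.6195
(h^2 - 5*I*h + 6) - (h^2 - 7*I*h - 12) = 2*I*h + 18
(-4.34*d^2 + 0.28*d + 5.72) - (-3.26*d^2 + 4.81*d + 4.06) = -1.08*d^2 - 4.53*d + 1.66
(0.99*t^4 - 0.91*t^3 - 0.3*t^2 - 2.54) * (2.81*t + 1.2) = 2.7819*t^5 - 1.3691*t^4 - 1.935*t^3 - 0.36*t^2 - 7.1374*t - 3.048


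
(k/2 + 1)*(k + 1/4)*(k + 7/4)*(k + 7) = k^4/2 + 11*k^3/2 + 519*k^2/32 + 511*k/32 + 49/16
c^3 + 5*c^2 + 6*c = c*(c + 2)*(c + 3)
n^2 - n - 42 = (n - 7)*(n + 6)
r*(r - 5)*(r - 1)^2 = r^4 - 7*r^3 + 11*r^2 - 5*r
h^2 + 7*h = h*(h + 7)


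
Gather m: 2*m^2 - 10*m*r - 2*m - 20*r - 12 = 2*m^2 + m*(-10*r - 2) - 20*r - 12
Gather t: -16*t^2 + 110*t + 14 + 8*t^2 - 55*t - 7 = -8*t^2 + 55*t + 7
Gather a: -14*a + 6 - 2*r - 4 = -14*a - 2*r + 2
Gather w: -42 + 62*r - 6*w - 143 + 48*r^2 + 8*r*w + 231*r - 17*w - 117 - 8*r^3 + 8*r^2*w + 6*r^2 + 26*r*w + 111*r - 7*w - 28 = -8*r^3 + 54*r^2 + 404*r + w*(8*r^2 + 34*r - 30) - 330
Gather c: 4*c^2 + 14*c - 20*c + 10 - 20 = 4*c^2 - 6*c - 10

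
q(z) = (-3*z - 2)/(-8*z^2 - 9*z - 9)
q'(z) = (-3*z - 2)*(16*z + 9)/(-8*z^2 - 9*z - 9)^2 - 3/(-8*z^2 - 9*z - 9)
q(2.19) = 0.13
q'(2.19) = -0.04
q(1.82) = 0.14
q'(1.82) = -0.05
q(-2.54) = -0.15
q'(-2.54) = -0.05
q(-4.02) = -0.10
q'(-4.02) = -0.02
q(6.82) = 0.05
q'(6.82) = -0.01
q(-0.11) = 0.21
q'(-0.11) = 0.19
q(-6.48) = -0.06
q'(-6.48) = -0.01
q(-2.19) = -0.17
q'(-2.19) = -0.05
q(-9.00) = -0.04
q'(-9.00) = 0.00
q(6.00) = 0.06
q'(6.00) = -0.00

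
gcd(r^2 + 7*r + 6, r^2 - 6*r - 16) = 1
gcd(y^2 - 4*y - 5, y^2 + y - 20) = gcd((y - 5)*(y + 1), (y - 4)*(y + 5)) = 1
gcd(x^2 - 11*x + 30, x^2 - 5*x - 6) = x - 6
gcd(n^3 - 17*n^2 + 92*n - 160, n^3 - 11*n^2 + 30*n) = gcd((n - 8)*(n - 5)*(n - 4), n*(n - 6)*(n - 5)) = n - 5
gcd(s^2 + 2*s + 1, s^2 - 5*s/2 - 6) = 1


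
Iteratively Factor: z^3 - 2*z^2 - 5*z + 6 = (z + 2)*(z^2 - 4*z + 3) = (z - 3)*(z + 2)*(z - 1)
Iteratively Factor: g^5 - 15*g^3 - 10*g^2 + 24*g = (g - 4)*(g^4 + 4*g^3 + g^2 - 6*g) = (g - 4)*(g + 2)*(g^3 + 2*g^2 - 3*g) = (g - 4)*(g + 2)*(g + 3)*(g^2 - g) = (g - 4)*(g - 1)*(g + 2)*(g + 3)*(g)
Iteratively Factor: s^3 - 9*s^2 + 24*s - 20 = (s - 2)*(s^2 - 7*s + 10) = (s - 2)^2*(s - 5)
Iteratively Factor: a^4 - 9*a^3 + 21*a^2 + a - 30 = (a + 1)*(a^3 - 10*a^2 + 31*a - 30) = (a - 3)*(a + 1)*(a^2 - 7*a + 10) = (a - 5)*(a - 3)*(a + 1)*(a - 2)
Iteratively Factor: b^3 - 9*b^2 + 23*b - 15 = (b - 1)*(b^2 - 8*b + 15) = (b - 3)*(b - 1)*(b - 5)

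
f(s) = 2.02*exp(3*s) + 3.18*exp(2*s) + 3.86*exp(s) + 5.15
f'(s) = 6.06*exp(3*s) + 6.36*exp(2*s) + 3.86*exp(s)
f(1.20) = 126.95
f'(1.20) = 304.71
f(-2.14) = 5.65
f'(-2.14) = 0.55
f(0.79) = 50.70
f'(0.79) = 104.21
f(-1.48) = 6.22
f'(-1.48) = 1.28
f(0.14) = 16.87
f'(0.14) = 22.08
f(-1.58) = 6.10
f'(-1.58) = 1.12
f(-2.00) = 5.74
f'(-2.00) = 0.65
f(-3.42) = 5.28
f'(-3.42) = 0.13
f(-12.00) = 5.15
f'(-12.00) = 0.00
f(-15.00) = 5.15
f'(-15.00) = 0.00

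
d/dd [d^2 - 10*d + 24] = 2*d - 10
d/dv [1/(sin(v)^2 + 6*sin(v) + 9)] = -2*cos(v)/(sin(v) + 3)^3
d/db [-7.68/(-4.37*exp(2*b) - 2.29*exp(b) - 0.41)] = (-67.1232*exp(b) - 17.5872)*exp(b)/(4.37*exp(2*b) + 2.29*exp(b) + 0.41)^2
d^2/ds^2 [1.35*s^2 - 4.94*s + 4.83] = 2.70000000000000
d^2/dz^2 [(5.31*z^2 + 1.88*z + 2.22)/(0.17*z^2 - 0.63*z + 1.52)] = (2.22044604925031e-16*z^4 + 1.246066*z^3 - 7.847676*z^2 - 4.341324*z + 28.751964)/(0.004913*z^6 - 0.054621*z^5 + 0.334203*z^4 - 1.226799*z^3 + 2.988168*z^2 - 4.366656*z + 3.511808)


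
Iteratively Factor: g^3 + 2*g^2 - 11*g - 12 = (g + 4)*(g^2 - 2*g - 3) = (g - 3)*(g + 4)*(g + 1)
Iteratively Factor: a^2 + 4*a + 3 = (a + 1)*(a + 3)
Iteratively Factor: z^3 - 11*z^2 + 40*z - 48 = (z - 3)*(z^2 - 8*z + 16) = (z - 4)*(z - 3)*(z - 4)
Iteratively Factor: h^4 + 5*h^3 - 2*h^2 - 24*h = (h - 2)*(h^3 + 7*h^2 + 12*h) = (h - 2)*(h + 3)*(h^2 + 4*h) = h*(h - 2)*(h + 3)*(h + 4)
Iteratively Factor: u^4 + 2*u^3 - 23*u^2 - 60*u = (u)*(u^3 + 2*u^2 - 23*u - 60) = u*(u + 4)*(u^2 - 2*u - 15) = u*(u - 5)*(u + 4)*(u + 3)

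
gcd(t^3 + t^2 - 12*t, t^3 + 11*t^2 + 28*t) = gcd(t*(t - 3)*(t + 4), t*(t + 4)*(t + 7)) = t^2 + 4*t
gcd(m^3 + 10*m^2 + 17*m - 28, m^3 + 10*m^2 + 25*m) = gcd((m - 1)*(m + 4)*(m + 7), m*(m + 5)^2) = 1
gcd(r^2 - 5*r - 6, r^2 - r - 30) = r - 6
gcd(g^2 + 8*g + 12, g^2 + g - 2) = g + 2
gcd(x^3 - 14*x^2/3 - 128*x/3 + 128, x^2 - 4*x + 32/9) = x - 8/3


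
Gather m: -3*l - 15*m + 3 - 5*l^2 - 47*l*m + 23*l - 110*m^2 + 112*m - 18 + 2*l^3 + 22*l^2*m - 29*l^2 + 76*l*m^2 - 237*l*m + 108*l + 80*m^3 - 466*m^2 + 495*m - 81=2*l^3 - 34*l^2 + 128*l + 80*m^3 + m^2*(76*l - 576) + m*(22*l^2 - 284*l + 592) - 96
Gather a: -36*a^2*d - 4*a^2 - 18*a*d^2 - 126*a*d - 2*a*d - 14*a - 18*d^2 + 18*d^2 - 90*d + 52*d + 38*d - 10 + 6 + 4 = a^2*(-36*d - 4) + a*(-18*d^2 - 128*d - 14)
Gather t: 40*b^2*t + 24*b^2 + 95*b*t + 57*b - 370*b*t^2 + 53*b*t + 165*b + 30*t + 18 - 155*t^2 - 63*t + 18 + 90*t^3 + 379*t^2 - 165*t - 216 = 24*b^2 + 222*b + 90*t^3 + t^2*(224 - 370*b) + t*(40*b^2 + 148*b - 198) - 180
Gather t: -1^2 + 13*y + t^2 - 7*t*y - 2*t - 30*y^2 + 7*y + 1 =t^2 + t*(-7*y - 2) - 30*y^2 + 20*y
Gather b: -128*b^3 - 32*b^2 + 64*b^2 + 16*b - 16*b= -128*b^3 + 32*b^2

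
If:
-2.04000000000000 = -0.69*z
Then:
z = 2.96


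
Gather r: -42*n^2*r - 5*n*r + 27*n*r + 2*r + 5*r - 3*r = r*(-42*n^2 + 22*n + 4)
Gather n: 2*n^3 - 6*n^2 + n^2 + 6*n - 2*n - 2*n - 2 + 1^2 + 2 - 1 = 2*n^3 - 5*n^2 + 2*n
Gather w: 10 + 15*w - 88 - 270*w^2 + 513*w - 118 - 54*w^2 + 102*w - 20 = -324*w^2 + 630*w - 216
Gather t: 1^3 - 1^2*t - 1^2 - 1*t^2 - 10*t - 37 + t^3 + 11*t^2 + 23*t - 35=t^3 + 10*t^2 + 12*t - 72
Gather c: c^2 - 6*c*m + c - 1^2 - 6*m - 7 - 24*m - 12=c^2 + c*(1 - 6*m) - 30*m - 20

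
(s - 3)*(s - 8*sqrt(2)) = s^2 - 8*sqrt(2)*s - 3*s + 24*sqrt(2)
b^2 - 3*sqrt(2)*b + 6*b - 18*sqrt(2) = (b + 6)*(b - 3*sqrt(2))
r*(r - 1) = r^2 - r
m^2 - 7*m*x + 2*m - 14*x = (m + 2)*(m - 7*x)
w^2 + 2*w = w*(w + 2)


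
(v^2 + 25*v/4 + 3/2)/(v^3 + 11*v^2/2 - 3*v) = (4*v + 1)/(2*v*(2*v - 1))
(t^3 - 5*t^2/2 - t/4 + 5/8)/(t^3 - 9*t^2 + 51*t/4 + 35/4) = (t - 1/2)/(t - 7)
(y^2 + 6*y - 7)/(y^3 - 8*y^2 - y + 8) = (y + 7)/(y^2 - 7*y - 8)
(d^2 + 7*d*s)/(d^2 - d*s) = (d + 7*s)/(d - s)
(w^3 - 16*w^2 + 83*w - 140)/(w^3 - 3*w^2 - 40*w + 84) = (w^2 - 9*w + 20)/(w^2 + 4*w - 12)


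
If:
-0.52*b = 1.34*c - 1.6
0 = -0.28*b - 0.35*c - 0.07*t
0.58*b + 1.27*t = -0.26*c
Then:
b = -3.40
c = 2.51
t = 1.04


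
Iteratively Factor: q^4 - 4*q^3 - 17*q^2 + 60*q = (q - 3)*(q^3 - q^2 - 20*q) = q*(q - 3)*(q^2 - q - 20) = q*(q - 5)*(q - 3)*(q + 4)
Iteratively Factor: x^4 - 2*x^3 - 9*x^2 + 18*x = (x - 3)*(x^3 + x^2 - 6*x) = x*(x - 3)*(x^2 + x - 6) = x*(x - 3)*(x - 2)*(x + 3)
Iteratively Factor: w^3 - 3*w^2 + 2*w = (w - 2)*(w^2 - w) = w*(w - 2)*(w - 1)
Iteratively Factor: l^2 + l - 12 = (l - 3)*(l + 4)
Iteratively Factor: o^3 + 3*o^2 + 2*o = (o + 2)*(o^2 + o) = o*(o + 2)*(o + 1)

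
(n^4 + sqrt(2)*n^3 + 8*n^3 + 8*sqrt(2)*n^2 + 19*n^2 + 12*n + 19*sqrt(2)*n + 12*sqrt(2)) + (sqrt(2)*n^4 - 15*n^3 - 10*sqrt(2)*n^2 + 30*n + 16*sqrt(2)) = n^4 + sqrt(2)*n^4 - 7*n^3 + sqrt(2)*n^3 - 2*sqrt(2)*n^2 + 19*n^2 + 19*sqrt(2)*n + 42*n + 28*sqrt(2)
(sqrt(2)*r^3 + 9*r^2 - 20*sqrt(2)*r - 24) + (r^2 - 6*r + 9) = sqrt(2)*r^3 + 10*r^2 - 20*sqrt(2)*r - 6*r - 15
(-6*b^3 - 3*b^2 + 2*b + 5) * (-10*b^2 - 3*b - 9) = 60*b^5 + 48*b^4 + 43*b^3 - 29*b^2 - 33*b - 45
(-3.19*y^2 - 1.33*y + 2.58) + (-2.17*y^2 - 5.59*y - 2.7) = -5.36*y^2 - 6.92*y - 0.12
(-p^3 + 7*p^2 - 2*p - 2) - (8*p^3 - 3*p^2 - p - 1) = -9*p^3 + 10*p^2 - p - 1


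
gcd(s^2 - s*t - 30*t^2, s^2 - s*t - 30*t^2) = s^2 - s*t - 30*t^2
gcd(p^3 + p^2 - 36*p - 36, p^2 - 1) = p + 1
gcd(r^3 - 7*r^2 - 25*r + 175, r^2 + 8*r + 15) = r + 5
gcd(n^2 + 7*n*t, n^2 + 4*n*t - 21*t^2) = n + 7*t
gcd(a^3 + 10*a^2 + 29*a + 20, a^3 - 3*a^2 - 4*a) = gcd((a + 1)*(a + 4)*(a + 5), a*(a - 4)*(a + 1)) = a + 1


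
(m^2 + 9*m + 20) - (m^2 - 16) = 9*m + 36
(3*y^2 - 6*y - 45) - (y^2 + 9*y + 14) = 2*y^2 - 15*y - 59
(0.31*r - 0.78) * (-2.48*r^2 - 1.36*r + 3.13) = -0.7688*r^3 + 1.5128*r^2 + 2.0311*r - 2.4414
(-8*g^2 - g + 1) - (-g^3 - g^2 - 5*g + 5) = g^3 - 7*g^2 + 4*g - 4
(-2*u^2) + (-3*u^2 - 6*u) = -5*u^2 - 6*u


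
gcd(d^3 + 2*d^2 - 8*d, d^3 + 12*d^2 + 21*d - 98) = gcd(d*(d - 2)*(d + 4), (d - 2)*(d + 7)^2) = d - 2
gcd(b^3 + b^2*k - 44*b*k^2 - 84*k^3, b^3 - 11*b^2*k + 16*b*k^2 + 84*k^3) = b^2 - 5*b*k - 14*k^2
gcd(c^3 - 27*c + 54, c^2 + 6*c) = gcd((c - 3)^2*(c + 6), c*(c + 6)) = c + 6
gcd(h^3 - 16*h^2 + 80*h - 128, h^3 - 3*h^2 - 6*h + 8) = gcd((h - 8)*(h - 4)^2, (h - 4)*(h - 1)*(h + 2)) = h - 4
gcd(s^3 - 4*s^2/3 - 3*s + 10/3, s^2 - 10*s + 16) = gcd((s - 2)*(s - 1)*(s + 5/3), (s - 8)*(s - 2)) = s - 2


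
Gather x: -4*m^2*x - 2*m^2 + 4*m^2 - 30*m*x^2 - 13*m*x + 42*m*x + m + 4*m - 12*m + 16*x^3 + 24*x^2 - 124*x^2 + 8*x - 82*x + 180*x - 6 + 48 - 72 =2*m^2 - 7*m + 16*x^3 + x^2*(-30*m - 100) + x*(-4*m^2 + 29*m + 106) - 30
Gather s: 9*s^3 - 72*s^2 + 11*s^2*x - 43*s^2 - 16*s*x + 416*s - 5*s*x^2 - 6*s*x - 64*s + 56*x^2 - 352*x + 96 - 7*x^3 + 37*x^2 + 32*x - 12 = 9*s^3 + s^2*(11*x - 115) + s*(-5*x^2 - 22*x + 352) - 7*x^3 + 93*x^2 - 320*x + 84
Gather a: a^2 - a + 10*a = a^2 + 9*a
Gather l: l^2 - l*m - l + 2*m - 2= l^2 + l*(-m - 1) + 2*m - 2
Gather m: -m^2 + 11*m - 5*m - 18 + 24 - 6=-m^2 + 6*m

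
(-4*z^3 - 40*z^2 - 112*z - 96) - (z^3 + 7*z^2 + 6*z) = -5*z^3 - 47*z^2 - 118*z - 96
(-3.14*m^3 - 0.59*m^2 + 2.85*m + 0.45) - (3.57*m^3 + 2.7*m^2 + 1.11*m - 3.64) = -6.71*m^3 - 3.29*m^2 + 1.74*m + 4.09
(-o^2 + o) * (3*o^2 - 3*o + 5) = -3*o^4 + 6*o^3 - 8*o^2 + 5*o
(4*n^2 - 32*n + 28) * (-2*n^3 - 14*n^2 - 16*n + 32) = -8*n^5 + 8*n^4 + 328*n^3 + 248*n^2 - 1472*n + 896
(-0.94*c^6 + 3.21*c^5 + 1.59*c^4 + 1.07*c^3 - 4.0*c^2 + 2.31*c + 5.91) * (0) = 0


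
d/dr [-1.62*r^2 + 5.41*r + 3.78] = 5.41 - 3.24*r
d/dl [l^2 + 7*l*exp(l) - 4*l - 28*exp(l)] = 7*l*exp(l) + 2*l - 21*exp(l) - 4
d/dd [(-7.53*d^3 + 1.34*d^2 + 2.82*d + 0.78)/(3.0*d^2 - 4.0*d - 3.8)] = (-22.59*d^4 + 60.24*d^3 + 72.022*d^2 - 14.864*d - 7.596)/(9.0*d^4 - 24.0*d^3 - 6.8*d^2 + 30.4*d + 14.44)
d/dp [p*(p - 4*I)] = 2*p - 4*I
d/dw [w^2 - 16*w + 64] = 2*w - 16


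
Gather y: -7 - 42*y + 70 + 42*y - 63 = 0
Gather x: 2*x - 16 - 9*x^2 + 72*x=-9*x^2 + 74*x - 16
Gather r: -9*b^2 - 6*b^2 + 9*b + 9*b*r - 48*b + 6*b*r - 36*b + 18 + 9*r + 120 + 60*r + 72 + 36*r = -15*b^2 - 75*b + r*(15*b + 105) + 210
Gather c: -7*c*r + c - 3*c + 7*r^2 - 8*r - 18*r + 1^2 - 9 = c*(-7*r - 2) + 7*r^2 - 26*r - 8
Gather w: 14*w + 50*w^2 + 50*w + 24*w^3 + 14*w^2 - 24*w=24*w^3 + 64*w^2 + 40*w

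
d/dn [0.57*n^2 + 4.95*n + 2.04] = 1.14*n + 4.95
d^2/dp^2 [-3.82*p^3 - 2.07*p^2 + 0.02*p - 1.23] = -22.92*p - 4.14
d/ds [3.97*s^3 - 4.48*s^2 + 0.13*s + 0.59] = 11.91*s^2 - 8.96*s + 0.13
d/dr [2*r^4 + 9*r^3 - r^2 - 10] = r*(8*r^2 + 27*r - 2)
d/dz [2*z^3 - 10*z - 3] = 6*z^2 - 10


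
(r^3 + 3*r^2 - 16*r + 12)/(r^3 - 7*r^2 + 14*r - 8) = (r + 6)/(r - 4)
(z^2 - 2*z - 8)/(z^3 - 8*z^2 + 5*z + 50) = (z - 4)/(z^2 - 10*z + 25)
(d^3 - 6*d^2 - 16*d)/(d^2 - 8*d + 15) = d*(d^2 - 6*d - 16)/(d^2 - 8*d + 15)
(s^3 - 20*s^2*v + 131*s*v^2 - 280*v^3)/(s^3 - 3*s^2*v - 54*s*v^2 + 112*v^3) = (s^2 - 12*s*v + 35*v^2)/(s^2 + 5*s*v - 14*v^2)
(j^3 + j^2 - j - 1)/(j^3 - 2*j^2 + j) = (j^2 + 2*j + 1)/(j*(j - 1))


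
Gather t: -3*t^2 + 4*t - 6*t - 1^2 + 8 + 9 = -3*t^2 - 2*t + 16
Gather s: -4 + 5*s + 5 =5*s + 1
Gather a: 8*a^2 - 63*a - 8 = 8*a^2 - 63*a - 8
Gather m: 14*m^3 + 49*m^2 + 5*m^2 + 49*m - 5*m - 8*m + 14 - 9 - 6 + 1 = 14*m^3 + 54*m^2 + 36*m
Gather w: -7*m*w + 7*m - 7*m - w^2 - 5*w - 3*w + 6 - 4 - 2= -w^2 + w*(-7*m - 8)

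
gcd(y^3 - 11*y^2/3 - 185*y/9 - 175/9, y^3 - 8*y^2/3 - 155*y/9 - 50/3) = y^2 + 10*y/3 + 25/9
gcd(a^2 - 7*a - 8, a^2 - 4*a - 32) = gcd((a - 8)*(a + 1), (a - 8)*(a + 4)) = a - 8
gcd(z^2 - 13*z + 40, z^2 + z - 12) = 1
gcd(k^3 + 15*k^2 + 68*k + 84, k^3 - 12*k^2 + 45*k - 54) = 1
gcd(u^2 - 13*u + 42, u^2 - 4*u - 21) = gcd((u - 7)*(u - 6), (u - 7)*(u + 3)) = u - 7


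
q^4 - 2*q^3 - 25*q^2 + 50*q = q*(q - 5)*(q - 2)*(q + 5)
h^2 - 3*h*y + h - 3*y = (h + 1)*(h - 3*y)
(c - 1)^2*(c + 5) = c^3 + 3*c^2 - 9*c + 5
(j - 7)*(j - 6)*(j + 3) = j^3 - 10*j^2 + 3*j + 126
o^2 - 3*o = o*(o - 3)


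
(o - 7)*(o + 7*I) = o^2 - 7*o + 7*I*o - 49*I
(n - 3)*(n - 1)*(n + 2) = n^3 - 2*n^2 - 5*n + 6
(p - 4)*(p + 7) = p^2 + 3*p - 28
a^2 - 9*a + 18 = (a - 6)*(a - 3)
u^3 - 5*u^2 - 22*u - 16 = (u - 8)*(u + 1)*(u + 2)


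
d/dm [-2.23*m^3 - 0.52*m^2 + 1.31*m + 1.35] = -6.69*m^2 - 1.04*m + 1.31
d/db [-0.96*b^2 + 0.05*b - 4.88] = 0.05 - 1.92*b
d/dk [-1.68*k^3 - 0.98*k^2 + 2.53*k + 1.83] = -5.04*k^2 - 1.96*k + 2.53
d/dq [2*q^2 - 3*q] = 4*q - 3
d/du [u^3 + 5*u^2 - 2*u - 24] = 3*u^2 + 10*u - 2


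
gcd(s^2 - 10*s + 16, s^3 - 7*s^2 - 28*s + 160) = s - 8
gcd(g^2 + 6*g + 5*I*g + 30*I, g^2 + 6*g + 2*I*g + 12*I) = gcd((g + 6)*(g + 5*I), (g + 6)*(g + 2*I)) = g + 6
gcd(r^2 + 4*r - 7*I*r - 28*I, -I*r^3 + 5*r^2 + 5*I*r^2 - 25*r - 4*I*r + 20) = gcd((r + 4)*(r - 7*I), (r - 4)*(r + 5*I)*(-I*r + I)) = 1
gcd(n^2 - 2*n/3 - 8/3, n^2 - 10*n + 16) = n - 2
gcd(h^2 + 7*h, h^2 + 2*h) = h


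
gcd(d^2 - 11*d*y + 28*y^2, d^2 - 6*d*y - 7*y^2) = -d + 7*y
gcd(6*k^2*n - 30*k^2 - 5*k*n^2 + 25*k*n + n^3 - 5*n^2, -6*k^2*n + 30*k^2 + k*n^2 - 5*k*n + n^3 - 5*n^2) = 2*k*n - 10*k - n^2 + 5*n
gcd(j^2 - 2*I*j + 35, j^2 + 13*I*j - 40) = j + 5*I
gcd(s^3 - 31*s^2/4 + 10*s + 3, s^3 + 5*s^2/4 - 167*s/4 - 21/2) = s^2 - 23*s/4 - 3/2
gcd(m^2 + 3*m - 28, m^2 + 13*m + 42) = m + 7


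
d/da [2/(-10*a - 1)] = 20/(10*a + 1)^2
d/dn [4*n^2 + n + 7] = 8*n + 1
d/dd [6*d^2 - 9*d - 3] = 12*d - 9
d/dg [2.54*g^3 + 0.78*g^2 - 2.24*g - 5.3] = 7.62*g^2 + 1.56*g - 2.24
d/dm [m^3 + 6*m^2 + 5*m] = 3*m^2 + 12*m + 5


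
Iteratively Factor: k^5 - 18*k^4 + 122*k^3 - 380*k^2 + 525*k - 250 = (k - 1)*(k^4 - 17*k^3 + 105*k^2 - 275*k + 250) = (k - 2)*(k - 1)*(k^3 - 15*k^2 + 75*k - 125) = (k - 5)*(k - 2)*(k - 1)*(k^2 - 10*k + 25) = (k - 5)^2*(k - 2)*(k - 1)*(k - 5)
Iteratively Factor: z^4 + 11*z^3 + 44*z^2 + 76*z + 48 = (z + 3)*(z^3 + 8*z^2 + 20*z + 16) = (z + 3)*(z + 4)*(z^2 + 4*z + 4) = (z + 2)*(z + 3)*(z + 4)*(z + 2)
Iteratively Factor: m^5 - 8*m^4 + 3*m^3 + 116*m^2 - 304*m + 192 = (m - 1)*(m^4 - 7*m^3 - 4*m^2 + 112*m - 192) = (m - 4)*(m - 1)*(m^3 - 3*m^2 - 16*m + 48) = (m - 4)*(m - 3)*(m - 1)*(m^2 - 16) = (m - 4)^2*(m - 3)*(m - 1)*(m + 4)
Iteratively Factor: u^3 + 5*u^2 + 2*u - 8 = (u + 2)*(u^2 + 3*u - 4) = (u - 1)*(u + 2)*(u + 4)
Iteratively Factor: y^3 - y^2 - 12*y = (y - 4)*(y^2 + 3*y) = y*(y - 4)*(y + 3)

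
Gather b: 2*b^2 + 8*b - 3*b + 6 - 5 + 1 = 2*b^2 + 5*b + 2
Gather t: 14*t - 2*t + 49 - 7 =12*t + 42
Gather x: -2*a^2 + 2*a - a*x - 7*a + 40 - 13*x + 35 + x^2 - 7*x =-2*a^2 - 5*a + x^2 + x*(-a - 20) + 75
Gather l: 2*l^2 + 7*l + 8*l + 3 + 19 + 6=2*l^2 + 15*l + 28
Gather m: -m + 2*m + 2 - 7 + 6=m + 1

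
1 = 1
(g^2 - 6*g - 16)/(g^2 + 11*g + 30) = (g^2 - 6*g - 16)/(g^2 + 11*g + 30)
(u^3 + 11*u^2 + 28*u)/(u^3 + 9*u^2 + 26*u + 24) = u*(u + 7)/(u^2 + 5*u + 6)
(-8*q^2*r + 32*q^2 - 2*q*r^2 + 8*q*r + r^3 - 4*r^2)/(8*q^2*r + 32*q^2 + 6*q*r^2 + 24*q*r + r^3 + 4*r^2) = (-4*q*r + 16*q + r^2 - 4*r)/(4*q*r + 16*q + r^2 + 4*r)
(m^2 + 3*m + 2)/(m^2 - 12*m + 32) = (m^2 + 3*m + 2)/(m^2 - 12*m + 32)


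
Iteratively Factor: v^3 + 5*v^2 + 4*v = (v + 1)*(v^2 + 4*v) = (v + 1)*(v + 4)*(v)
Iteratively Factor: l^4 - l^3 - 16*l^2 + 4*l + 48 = (l + 3)*(l^3 - 4*l^2 - 4*l + 16) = (l - 2)*(l + 3)*(l^2 - 2*l - 8) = (l - 2)*(l + 2)*(l + 3)*(l - 4)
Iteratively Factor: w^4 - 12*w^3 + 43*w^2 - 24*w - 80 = (w - 4)*(w^3 - 8*w^2 + 11*w + 20) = (w - 5)*(w - 4)*(w^2 - 3*w - 4) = (w - 5)*(w - 4)^2*(w + 1)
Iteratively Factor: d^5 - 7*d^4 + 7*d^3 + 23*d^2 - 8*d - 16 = (d - 1)*(d^4 - 6*d^3 + d^2 + 24*d + 16) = (d - 4)*(d - 1)*(d^3 - 2*d^2 - 7*d - 4) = (d - 4)*(d - 1)*(d + 1)*(d^2 - 3*d - 4) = (d - 4)*(d - 1)*(d + 1)^2*(d - 4)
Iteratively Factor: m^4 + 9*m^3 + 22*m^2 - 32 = (m + 4)*(m^3 + 5*m^2 + 2*m - 8) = (m + 4)^2*(m^2 + m - 2) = (m - 1)*(m + 4)^2*(m + 2)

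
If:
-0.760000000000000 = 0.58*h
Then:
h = -1.31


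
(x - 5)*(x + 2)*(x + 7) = x^3 + 4*x^2 - 31*x - 70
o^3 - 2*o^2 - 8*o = o*(o - 4)*(o + 2)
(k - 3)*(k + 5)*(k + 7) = k^3 + 9*k^2 - k - 105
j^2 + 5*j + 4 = (j + 1)*(j + 4)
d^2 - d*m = d*(d - m)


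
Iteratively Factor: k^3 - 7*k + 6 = (k - 1)*(k^2 + k - 6) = (k - 2)*(k - 1)*(k + 3)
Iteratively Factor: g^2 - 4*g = (g - 4)*(g)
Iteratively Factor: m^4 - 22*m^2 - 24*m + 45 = (m + 3)*(m^3 - 3*m^2 - 13*m + 15) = (m - 5)*(m + 3)*(m^2 + 2*m - 3) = (m - 5)*(m + 3)^2*(m - 1)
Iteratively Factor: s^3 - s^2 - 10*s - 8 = (s + 1)*(s^2 - 2*s - 8) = (s - 4)*(s + 1)*(s + 2)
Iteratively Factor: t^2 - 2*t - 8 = (t - 4)*(t + 2)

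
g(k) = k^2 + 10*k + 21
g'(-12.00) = -14.00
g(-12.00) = 45.00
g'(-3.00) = 4.00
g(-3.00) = 0.00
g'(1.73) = 13.46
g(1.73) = 41.29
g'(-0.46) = 9.08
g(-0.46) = 16.61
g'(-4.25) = 1.50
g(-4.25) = -3.44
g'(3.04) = 16.08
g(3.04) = 60.64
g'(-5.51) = -1.02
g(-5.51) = -3.74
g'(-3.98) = 2.04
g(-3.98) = -2.96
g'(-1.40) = 7.20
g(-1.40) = 8.96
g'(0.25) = 10.50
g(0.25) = 23.56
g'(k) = 2*k + 10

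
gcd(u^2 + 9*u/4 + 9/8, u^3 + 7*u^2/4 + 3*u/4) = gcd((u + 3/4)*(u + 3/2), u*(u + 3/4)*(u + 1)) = u + 3/4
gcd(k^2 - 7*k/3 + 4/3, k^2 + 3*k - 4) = k - 1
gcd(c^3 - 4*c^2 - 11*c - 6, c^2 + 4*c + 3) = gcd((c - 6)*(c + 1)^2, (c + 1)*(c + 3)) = c + 1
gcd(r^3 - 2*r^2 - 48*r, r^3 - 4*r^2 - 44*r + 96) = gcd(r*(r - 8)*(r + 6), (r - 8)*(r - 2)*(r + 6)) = r^2 - 2*r - 48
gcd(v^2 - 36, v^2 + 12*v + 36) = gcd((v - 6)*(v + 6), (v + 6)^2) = v + 6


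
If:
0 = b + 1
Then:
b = -1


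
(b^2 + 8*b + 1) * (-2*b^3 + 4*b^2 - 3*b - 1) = -2*b^5 - 12*b^4 + 27*b^3 - 21*b^2 - 11*b - 1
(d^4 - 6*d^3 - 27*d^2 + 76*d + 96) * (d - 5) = d^5 - 11*d^4 + 3*d^3 + 211*d^2 - 284*d - 480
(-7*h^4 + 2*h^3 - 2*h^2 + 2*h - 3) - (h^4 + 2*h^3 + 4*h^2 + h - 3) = -8*h^4 - 6*h^2 + h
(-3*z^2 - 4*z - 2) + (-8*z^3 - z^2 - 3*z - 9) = -8*z^3 - 4*z^2 - 7*z - 11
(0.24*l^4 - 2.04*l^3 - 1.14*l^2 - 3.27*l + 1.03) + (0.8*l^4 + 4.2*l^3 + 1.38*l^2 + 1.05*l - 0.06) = 1.04*l^4 + 2.16*l^3 + 0.24*l^2 - 2.22*l + 0.97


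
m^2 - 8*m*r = m*(m - 8*r)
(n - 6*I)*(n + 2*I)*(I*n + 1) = I*n^3 + 5*n^2 + 8*I*n + 12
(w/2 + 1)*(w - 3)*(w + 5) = w^3/2 + 2*w^2 - 11*w/2 - 15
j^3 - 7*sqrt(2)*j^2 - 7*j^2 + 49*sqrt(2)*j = j*(j - 7)*(j - 7*sqrt(2))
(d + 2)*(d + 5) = d^2 + 7*d + 10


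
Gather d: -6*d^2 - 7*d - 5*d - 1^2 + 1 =-6*d^2 - 12*d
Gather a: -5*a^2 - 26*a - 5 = -5*a^2 - 26*a - 5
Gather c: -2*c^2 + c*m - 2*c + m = -2*c^2 + c*(m - 2) + m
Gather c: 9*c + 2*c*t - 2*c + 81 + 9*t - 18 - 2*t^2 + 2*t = c*(2*t + 7) - 2*t^2 + 11*t + 63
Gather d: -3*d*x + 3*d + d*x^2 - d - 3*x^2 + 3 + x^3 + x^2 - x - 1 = d*(x^2 - 3*x + 2) + x^3 - 2*x^2 - x + 2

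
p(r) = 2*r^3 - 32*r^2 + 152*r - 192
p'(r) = 6*r^2 - 64*r + 152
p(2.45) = 17.73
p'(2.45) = 31.22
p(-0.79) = -333.04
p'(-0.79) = 206.30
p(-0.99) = -375.78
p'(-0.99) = 221.24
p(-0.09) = -205.94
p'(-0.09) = 157.81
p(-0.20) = -223.70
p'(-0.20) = 165.04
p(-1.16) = -414.50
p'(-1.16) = 234.31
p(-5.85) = -2576.72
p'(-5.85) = 731.74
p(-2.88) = -942.96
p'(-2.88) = 386.09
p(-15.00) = -16422.00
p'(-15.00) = 2462.00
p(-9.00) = -5610.00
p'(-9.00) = 1214.00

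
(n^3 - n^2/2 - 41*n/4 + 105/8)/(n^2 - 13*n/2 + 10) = (n^2 + 2*n - 21/4)/(n - 4)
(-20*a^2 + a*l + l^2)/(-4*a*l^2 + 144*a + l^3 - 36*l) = (5*a + l)/(l^2 - 36)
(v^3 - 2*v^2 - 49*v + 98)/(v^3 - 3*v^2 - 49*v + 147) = (v - 2)/(v - 3)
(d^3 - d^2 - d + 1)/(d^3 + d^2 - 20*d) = (d^3 - d^2 - d + 1)/(d*(d^2 + d - 20))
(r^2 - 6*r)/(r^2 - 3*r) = (r - 6)/(r - 3)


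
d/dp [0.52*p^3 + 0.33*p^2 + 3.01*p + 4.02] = 1.56*p^2 + 0.66*p + 3.01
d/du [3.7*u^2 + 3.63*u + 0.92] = 7.4*u + 3.63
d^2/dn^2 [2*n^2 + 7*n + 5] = 4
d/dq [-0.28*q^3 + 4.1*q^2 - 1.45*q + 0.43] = -0.84*q^2 + 8.2*q - 1.45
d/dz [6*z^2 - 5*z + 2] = 12*z - 5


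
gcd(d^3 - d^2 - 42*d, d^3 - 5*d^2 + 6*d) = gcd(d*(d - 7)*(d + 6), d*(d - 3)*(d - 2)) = d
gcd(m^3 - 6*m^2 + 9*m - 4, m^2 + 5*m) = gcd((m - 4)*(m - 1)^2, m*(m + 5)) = 1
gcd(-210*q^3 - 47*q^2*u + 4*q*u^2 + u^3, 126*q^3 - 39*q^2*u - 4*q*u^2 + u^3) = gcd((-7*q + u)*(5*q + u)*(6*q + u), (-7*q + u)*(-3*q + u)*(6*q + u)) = 42*q^2 + q*u - u^2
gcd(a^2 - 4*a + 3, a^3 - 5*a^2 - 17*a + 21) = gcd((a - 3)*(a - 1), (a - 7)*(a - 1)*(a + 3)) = a - 1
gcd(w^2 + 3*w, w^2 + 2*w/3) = w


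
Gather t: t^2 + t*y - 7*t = t^2 + t*(y - 7)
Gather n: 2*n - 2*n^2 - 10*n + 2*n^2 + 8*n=0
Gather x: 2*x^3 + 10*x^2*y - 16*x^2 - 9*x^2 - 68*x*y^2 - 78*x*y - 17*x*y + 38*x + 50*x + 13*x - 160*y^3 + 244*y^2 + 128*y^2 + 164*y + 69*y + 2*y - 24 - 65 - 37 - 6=2*x^3 + x^2*(10*y - 25) + x*(-68*y^2 - 95*y + 101) - 160*y^3 + 372*y^2 + 235*y - 132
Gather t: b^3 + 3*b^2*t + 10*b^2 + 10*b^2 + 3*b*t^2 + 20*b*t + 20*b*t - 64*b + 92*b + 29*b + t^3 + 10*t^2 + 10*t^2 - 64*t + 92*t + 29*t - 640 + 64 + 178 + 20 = b^3 + 20*b^2 + 57*b + t^3 + t^2*(3*b + 20) + t*(3*b^2 + 40*b + 57) - 378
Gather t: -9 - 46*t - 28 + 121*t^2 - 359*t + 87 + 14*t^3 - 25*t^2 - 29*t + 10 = 14*t^3 + 96*t^2 - 434*t + 60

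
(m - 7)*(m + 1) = m^2 - 6*m - 7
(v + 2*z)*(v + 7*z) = v^2 + 9*v*z + 14*z^2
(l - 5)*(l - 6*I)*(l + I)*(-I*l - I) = -I*l^4 - 5*l^3 + 4*I*l^3 + 20*l^2 - I*l^2 + 25*l + 24*I*l + 30*I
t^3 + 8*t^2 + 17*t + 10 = (t + 1)*(t + 2)*(t + 5)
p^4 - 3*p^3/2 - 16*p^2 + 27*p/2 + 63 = (p - 7/2)*(p - 3)*(p + 2)*(p + 3)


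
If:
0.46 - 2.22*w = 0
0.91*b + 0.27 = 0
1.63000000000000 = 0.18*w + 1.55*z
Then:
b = -0.30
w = 0.21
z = 1.03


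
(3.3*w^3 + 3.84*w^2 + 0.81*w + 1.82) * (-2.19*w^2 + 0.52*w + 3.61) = -7.227*w^5 - 6.6936*w^4 + 12.1359*w^3 + 10.2978*w^2 + 3.8705*w + 6.5702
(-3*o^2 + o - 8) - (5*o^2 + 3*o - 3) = -8*o^2 - 2*o - 5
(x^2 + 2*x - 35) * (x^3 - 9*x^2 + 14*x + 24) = x^5 - 7*x^4 - 39*x^3 + 367*x^2 - 442*x - 840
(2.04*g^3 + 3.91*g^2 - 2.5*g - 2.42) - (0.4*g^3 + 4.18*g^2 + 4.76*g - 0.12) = 1.64*g^3 - 0.27*g^2 - 7.26*g - 2.3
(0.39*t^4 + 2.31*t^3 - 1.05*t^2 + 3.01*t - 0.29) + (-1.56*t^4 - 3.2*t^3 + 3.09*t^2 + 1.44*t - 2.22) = -1.17*t^4 - 0.89*t^3 + 2.04*t^2 + 4.45*t - 2.51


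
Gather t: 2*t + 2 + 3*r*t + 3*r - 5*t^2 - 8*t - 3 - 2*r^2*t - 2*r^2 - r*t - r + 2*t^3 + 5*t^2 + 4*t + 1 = -2*r^2 + 2*r + 2*t^3 + t*(-2*r^2 + 2*r - 2)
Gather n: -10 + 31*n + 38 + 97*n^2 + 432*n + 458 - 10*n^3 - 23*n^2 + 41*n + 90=-10*n^3 + 74*n^2 + 504*n + 576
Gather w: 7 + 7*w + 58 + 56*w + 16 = 63*w + 81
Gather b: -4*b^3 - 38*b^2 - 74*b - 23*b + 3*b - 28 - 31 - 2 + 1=-4*b^3 - 38*b^2 - 94*b - 60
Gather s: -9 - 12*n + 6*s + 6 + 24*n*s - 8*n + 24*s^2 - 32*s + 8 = -20*n + 24*s^2 + s*(24*n - 26) + 5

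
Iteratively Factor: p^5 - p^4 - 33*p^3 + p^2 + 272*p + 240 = (p + 4)*(p^4 - 5*p^3 - 13*p^2 + 53*p + 60) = (p + 1)*(p + 4)*(p^3 - 6*p^2 - 7*p + 60) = (p - 5)*(p + 1)*(p + 4)*(p^2 - p - 12) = (p - 5)*(p - 4)*(p + 1)*(p + 4)*(p + 3)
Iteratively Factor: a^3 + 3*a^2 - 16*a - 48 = (a + 4)*(a^2 - a - 12) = (a - 4)*(a + 4)*(a + 3)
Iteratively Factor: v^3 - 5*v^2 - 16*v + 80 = (v + 4)*(v^2 - 9*v + 20) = (v - 4)*(v + 4)*(v - 5)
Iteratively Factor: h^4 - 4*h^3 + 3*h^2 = (h)*(h^3 - 4*h^2 + 3*h) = h*(h - 3)*(h^2 - h) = h^2*(h - 3)*(h - 1)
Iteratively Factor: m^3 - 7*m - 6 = (m + 2)*(m^2 - 2*m - 3) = (m + 1)*(m + 2)*(m - 3)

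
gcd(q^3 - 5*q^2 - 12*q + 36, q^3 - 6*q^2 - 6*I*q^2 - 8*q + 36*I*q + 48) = q - 6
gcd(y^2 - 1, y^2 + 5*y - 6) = y - 1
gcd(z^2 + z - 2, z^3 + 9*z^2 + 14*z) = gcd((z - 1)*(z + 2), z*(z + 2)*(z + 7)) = z + 2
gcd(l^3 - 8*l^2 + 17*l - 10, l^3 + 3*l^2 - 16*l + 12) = l^2 - 3*l + 2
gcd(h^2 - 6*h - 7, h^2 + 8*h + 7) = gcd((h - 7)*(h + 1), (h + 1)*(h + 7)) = h + 1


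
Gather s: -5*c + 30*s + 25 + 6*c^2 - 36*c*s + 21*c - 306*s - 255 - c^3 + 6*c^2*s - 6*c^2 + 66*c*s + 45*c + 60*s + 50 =-c^3 + 61*c + s*(6*c^2 + 30*c - 216) - 180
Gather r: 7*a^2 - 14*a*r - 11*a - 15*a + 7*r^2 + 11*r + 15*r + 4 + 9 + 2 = 7*a^2 - 26*a + 7*r^2 + r*(26 - 14*a) + 15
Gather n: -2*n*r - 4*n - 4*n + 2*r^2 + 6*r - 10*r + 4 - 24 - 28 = n*(-2*r - 8) + 2*r^2 - 4*r - 48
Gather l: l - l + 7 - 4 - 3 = 0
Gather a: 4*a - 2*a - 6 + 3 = 2*a - 3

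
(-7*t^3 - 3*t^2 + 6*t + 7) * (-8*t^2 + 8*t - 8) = 56*t^5 - 32*t^4 - 16*t^3 + 16*t^2 + 8*t - 56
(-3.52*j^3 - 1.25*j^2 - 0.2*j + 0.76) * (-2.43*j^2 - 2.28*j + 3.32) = 8.5536*j^5 + 11.0631*j^4 - 8.3504*j^3 - 5.5408*j^2 - 2.3968*j + 2.5232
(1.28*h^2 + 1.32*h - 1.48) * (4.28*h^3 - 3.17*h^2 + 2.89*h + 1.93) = 5.4784*h^5 + 1.592*h^4 - 6.8196*h^3 + 10.9768*h^2 - 1.7296*h - 2.8564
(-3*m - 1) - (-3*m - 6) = 5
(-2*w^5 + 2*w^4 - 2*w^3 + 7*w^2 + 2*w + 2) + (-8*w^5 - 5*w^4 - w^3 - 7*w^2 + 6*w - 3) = -10*w^5 - 3*w^4 - 3*w^3 + 8*w - 1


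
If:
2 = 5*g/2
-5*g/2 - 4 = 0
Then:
No Solution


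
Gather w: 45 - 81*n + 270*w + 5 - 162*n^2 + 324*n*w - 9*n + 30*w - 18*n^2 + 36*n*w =-180*n^2 - 90*n + w*(360*n + 300) + 50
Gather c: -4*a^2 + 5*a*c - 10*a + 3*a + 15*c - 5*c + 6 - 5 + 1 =-4*a^2 - 7*a + c*(5*a + 10) + 2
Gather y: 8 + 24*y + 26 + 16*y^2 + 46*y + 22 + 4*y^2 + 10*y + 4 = 20*y^2 + 80*y + 60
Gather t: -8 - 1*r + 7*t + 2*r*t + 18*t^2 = -r + 18*t^2 + t*(2*r + 7) - 8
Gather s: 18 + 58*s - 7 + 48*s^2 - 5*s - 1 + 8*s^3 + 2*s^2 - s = 8*s^3 + 50*s^2 + 52*s + 10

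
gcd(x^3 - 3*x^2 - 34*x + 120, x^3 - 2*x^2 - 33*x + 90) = x^2 + x - 30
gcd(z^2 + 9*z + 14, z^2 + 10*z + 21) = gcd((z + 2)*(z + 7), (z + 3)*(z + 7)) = z + 7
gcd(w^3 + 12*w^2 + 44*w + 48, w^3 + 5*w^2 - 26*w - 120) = w^2 + 10*w + 24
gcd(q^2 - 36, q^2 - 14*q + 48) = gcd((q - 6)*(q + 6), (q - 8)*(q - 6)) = q - 6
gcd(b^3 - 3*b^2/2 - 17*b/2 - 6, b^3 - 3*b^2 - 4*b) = b^2 - 3*b - 4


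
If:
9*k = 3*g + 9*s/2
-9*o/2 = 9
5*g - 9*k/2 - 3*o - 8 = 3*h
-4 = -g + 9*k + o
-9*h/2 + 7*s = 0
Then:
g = -58/355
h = -616/1065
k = -256/1065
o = -2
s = -132/355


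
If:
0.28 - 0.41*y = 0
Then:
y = 0.68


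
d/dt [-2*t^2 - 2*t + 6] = -4*t - 2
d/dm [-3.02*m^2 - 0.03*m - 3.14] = -6.04*m - 0.03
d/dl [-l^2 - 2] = -2*l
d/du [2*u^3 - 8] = 6*u^2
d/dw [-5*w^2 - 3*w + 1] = -10*w - 3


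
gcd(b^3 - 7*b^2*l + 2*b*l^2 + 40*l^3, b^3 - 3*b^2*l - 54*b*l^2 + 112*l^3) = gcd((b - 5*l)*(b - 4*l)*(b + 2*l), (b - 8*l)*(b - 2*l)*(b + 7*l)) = 1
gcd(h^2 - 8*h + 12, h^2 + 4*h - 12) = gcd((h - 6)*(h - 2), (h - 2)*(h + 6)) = h - 2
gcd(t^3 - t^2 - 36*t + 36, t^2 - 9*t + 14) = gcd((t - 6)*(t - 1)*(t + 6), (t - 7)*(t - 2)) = 1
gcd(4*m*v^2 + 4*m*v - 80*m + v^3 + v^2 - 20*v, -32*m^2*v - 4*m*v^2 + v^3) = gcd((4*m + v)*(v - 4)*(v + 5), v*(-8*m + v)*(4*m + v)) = 4*m + v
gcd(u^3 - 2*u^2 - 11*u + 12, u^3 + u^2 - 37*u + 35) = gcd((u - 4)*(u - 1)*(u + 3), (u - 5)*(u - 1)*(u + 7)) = u - 1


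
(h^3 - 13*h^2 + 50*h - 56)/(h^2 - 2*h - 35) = (h^2 - 6*h + 8)/(h + 5)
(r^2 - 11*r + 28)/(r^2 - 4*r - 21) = (r - 4)/(r + 3)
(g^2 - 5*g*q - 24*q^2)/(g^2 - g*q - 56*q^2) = (g + 3*q)/(g + 7*q)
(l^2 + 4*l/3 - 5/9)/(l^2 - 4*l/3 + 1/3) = (l + 5/3)/(l - 1)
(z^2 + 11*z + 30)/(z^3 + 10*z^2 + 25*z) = (z + 6)/(z*(z + 5))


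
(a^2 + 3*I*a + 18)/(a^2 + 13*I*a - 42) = (a - 3*I)/(a + 7*I)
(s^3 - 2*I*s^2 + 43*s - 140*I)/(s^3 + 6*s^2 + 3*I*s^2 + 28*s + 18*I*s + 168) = (s - 5*I)/(s + 6)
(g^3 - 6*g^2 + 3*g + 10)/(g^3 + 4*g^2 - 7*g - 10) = (g - 5)/(g + 5)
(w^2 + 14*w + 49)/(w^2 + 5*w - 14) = (w + 7)/(w - 2)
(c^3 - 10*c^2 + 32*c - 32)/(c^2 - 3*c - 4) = (c^2 - 6*c + 8)/(c + 1)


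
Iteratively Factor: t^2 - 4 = (t + 2)*(t - 2)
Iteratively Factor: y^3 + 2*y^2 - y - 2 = (y + 2)*(y^2 - 1) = (y + 1)*(y + 2)*(y - 1)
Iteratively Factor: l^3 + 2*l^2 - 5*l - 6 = (l + 1)*(l^2 + l - 6) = (l + 1)*(l + 3)*(l - 2)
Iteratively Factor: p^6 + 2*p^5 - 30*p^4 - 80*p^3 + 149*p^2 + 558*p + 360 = (p + 4)*(p^5 - 2*p^4 - 22*p^3 + 8*p^2 + 117*p + 90) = (p - 3)*(p + 4)*(p^4 + p^3 - 19*p^2 - 49*p - 30) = (p - 3)*(p + 2)*(p + 4)*(p^3 - p^2 - 17*p - 15) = (p - 3)*(p + 2)*(p + 3)*(p + 4)*(p^2 - 4*p - 5) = (p - 5)*(p - 3)*(p + 2)*(p + 3)*(p + 4)*(p + 1)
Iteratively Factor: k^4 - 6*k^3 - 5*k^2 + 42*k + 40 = (k + 1)*(k^3 - 7*k^2 + 2*k + 40) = (k - 5)*(k + 1)*(k^2 - 2*k - 8) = (k - 5)*(k - 4)*(k + 1)*(k + 2)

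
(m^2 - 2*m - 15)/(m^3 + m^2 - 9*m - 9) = (m - 5)/(m^2 - 2*m - 3)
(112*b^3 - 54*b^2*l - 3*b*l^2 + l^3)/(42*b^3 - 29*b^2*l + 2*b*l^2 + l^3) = (8*b - l)/(3*b - l)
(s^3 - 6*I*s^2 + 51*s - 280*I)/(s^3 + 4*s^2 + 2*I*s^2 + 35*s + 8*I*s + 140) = (s - 8*I)/(s + 4)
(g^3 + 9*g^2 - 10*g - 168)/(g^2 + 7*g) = g + 2 - 24/g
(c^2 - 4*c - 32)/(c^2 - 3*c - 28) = (c - 8)/(c - 7)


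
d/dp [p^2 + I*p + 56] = 2*p + I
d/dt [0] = 0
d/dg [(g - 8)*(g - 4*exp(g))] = g - (g - 8)*(4*exp(g) - 1) - 4*exp(g)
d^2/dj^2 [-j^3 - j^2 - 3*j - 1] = -6*j - 2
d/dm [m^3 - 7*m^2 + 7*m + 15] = 3*m^2 - 14*m + 7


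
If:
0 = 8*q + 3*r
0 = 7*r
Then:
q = 0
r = 0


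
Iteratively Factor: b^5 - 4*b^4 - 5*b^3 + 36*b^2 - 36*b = (b - 3)*(b^4 - b^3 - 8*b^2 + 12*b) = (b - 3)*(b - 2)*(b^3 + b^2 - 6*b) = b*(b - 3)*(b - 2)*(b^2 + b - 6) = b*(b - 3)*(b - 2)^2*(b + 3)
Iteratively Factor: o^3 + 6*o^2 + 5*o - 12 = (o - 1)*(o^2 + 7*o + 12) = (o - 1)*(o + 4)*(o + 3)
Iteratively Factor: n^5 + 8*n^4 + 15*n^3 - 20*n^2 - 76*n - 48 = (n + 1)*(n^4 + 7*n^3 + 8*n^2 - 28*n - 48) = (n - 2)*(n + 1)*(n^3 + 9*n^2 + 26*n + 24) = (n - 2)*(n + 1)*(n + 2)*(n^2 + 7*n + 12) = (n - 2)*(n + 1)*(n + 2)*(n + 4)*(n + 3)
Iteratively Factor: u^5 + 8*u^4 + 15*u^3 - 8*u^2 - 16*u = (u + 4)*(u^4 + 4*u^3 - u^2 - 4*u) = (u - 1)*(u + 4)*(u^3 + 5*u^2 + 4*u) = u*(u - 1)*(u + 4)*(u^2 + 5*u + 4) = u*(u - 1)*(u + 4)^2*(u + 1)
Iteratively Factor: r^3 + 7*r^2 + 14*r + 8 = (r + 4)*(r^2 + 3*r + 2) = (r + 2)*(r + 4)*(r + 1)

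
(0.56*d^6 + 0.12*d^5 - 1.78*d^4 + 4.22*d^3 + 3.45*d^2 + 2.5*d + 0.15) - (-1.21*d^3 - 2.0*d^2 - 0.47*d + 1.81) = 0.56*d^6 + 0.12*d^5 - 1.78*d^4 + 5.43*d^3 + 5.45*d^2 + 2.97*d - 1.66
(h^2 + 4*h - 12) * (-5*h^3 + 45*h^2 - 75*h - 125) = -5*h^5 + 25*h^4 + 165*h^3 - 965*h^2 + 400*h + 1500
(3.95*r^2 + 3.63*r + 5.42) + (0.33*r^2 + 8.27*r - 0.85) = 4.28*r^2 + 11.9*r + 4.57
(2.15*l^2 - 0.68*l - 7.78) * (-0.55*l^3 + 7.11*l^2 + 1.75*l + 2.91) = -1.1825*l^5 + 15.6605*l^4 + 3.2067*l^3 - 50.2493*l^2 - 15.5938*l - 22.6398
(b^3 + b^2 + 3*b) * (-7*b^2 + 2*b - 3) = -7*b^5 - 5*b^4 - 22*b^3 + 3*b^2 - 9*b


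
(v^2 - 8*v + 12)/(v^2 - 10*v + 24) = (v - 2)/(v - 4)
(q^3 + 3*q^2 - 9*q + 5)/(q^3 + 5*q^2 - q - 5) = (q - 1)/(q + 1)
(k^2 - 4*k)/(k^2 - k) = (k - 4)/(k - 1)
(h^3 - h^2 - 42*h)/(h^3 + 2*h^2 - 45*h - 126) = h/(h + 3)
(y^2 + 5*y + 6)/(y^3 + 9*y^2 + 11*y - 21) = (y + 2)/(y^2 + 6*y - 7)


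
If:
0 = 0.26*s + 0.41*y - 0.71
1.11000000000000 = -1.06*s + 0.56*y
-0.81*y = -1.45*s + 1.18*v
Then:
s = -0.10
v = -1.35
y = 1.79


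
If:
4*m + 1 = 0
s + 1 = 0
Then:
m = -1/4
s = -1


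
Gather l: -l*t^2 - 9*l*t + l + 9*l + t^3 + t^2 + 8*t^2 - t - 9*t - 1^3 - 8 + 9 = l*(-t^2 - 9*t + 10) + t^3 + 9*t^2 - 10*t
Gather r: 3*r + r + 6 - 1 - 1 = 4*r + 4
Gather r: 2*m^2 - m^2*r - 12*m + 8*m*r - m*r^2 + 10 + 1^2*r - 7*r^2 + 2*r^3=2*m^2 - 12*m + 2*r^3 + r^2*(-m - 7) + r*(-m^2 + 8*m + 1) + 10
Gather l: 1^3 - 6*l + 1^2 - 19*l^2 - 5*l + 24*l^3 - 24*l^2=24*l^3 - 43*l^2 - 11*l + 2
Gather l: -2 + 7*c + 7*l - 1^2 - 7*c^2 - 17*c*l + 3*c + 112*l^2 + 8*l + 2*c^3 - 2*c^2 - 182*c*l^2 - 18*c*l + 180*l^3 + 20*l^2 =2*c^3 - 9*c^2 + 10*c + 180*l^3 + l^2*(132 - 182*c) + l*(15 - 35*c) - 3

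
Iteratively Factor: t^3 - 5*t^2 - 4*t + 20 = (t - 2)*(t^2 - 3*t - 10) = (t - 5)*(t - 2)*(t + 2)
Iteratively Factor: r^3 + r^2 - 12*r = (r)*(r^2 + r - 12) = r*(r - 3)*(r + 4)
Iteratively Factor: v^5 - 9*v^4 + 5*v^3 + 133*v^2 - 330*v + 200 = (v - 5)*(v^4 - 4*v^3 - 15*v^2 + 58*v - 40) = (v - 5)*(v + 4)*(v^3 - 8*v^2 + 17*v - 10) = (v - 5)*(v - 1)*(v + 4)*(v^2 - 7*v + 10) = (v - 5)^2*(v - 1)*(v + 4)*(v - 2)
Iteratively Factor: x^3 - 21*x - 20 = (x + 4)*(x^2 - 4*x - 5) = (x + 1)*(x + 4)*(x - 5)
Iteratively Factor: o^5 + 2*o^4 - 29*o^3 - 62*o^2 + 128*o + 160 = (o - 2)*(o^4 + 4*o^3 - 21*o^2 - 104*o - 80) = (o - 5)*(o - 2)*(o^3 + 9*o^2 + 24*o + 16) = (o - 5)*(o - 2)*(o + 4)*(o^2 + 5*o + 4) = (o - 5)*(o - 2)*(o + 4)^2*(o + 1)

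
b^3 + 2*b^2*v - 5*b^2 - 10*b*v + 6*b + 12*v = (b - 3)*(b - 2)*(b + 2*v)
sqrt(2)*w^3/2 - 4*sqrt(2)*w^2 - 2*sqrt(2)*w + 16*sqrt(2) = (w - 8)*(w - 2)*(sqrt(2)*w/2 + sqrt(2))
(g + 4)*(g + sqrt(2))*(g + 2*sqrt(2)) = g^3 + 4*g^2 + 3*sqrt(2)*g^2 + 4*g + 12*sqrt(2)*g + 16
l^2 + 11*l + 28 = (l + 4)*(l + 7)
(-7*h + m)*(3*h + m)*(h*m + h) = -21*h^3*m - 21*h^3 - 4*h^2*m^2 - 4*h^2*m + h*m^3 + h*m^2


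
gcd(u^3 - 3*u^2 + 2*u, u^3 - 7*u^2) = u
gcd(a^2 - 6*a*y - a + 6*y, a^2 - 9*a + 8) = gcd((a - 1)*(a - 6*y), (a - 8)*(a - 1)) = a - 1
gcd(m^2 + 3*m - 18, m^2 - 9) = m - 3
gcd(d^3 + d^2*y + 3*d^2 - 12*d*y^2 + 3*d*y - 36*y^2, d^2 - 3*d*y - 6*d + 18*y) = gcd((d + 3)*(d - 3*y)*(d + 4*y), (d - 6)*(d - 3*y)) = -d + 3*y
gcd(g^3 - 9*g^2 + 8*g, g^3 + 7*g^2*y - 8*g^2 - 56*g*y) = g^2 - 8*g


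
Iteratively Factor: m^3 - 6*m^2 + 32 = (m - 4)*(m^2 - 2*m - 8) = (m - 4)^2*(m + 2)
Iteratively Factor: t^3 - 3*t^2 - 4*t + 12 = (t + 2)*(t^2 - 5*t + 6) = (t - 2)*(t + 2)*(t - 3)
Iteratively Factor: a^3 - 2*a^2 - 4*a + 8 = (a - 2)*(a^2 - 4) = (a - 2)*(a + 2)*(a - 2)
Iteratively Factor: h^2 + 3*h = (h + 3)*(h)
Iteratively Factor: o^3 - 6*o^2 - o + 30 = (o + 2)*(o^2 - 8*o + 15) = (o - 5)*(o + 2)*(o - 3)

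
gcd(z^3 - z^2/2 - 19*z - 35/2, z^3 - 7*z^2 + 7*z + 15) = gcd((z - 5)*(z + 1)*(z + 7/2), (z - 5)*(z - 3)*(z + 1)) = z^2 - 4*z - 5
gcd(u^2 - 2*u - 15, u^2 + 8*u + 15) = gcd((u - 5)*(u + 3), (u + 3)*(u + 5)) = u + 3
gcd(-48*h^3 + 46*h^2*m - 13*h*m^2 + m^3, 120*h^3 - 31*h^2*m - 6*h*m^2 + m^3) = 24*h^2 - 11*h*m + m^2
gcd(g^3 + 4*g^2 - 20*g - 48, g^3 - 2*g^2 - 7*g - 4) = g - 4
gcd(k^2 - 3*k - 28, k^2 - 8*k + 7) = k - 7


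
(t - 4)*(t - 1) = t^2 - 5*t + 4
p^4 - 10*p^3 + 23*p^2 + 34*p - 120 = (p - 5)*(p - 4)*(p - 3)*(p + 2)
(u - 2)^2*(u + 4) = u^3 - 12*u + 16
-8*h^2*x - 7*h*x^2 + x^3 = x*(-8*h + x)*(h + x)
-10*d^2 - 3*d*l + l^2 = (-5*d + l)*(2*d + l)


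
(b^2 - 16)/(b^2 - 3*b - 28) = (b - 4)/(b - 7)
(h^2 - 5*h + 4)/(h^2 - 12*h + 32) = (h - 1)/(h - 8)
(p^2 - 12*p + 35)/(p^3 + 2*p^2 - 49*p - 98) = (p - 5)/(p^2 + 9*p + 14)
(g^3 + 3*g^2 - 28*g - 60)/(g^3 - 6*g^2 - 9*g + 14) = (g^2 + g - 30)/(g^2 - 8*g + 7)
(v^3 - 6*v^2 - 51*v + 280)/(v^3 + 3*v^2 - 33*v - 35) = (v - 8)/(v + 1)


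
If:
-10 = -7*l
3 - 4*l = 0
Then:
No Solution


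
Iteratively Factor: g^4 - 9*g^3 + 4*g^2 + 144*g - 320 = (g + 4)*(g^3 - 13*g^2 + 56*g - 80) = (g - 5)*(g + 4)*(g^2 - 8*g + 16) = (g - 5)*(g - 4)*(g + 4)*(g - 4)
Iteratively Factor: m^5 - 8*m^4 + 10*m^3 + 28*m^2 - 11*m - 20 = (m + 1)*(m^4 - 9*m^3 + 19*m^2 + 9*m - 20) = (m - 1)*(m + 1)*(m^3 - 8*m^2 + 11*m + 20) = (m - 4)*(m - 1)*(m + 1)*(m^2 - 4*m - 5) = (m - 4)*(m - 1)*(m + 1)^2*(m - 5)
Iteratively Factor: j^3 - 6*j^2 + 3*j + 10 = (j - 5)*(j^2 - j - 2) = (j - 5)*(j - 2)*(j + 1)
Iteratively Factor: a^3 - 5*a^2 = (a)*(a^2 - 5*a) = a^2*(a - 5)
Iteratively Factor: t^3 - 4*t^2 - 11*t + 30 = (t - 2)*(t^2 - 2*t - 15) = (t - 2)*(t + 3)*(t - 5)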